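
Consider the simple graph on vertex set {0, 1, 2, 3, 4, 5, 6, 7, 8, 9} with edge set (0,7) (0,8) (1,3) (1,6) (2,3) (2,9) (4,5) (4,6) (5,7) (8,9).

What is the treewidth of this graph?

A width-2 tree decomposition is:
Bags: B1 = {1, 2, 3}  B2 = {1, 2, 9}  B3 = {1, 8, 9}  B4 = {0, 1, 8}  B5 = {0, 1, 7}  B6 = {1, 5, 7}  B7 = {1, 4, 5}  B8 = {1, 4, 6}
Tree: B1–B2, B2–B3, B3–B4, B4–B5, B5–B6, B6–B7, B7–B8
Each bag holds 3 vertices, so the decomposition has width 2, which upper-bounds the treewidth. For the lower bound, G contains the cycle 1–3–2–9–8–0–7–5–4–6–1, so G is not a forest; only forests have treewidth ≤ 1, hence tw(G) ≥ 2. Hence tw(G) = 2 exactly.

2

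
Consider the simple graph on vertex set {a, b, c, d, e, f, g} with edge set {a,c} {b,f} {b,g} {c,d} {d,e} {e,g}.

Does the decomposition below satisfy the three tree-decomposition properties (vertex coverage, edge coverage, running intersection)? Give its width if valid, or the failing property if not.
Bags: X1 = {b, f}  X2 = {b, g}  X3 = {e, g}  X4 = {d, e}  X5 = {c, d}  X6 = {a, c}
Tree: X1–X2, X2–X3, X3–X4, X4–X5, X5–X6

Yes; width 1.

Every vertex of G appears in some bag (union = {a, b, c, d, e, f, g}); every edge is covered by a bag; and for each vertex v the set of bags containing v is connected in the bag tree. The decomposition is therefore valid. The largest bag has 2 vertices, so the width is 1.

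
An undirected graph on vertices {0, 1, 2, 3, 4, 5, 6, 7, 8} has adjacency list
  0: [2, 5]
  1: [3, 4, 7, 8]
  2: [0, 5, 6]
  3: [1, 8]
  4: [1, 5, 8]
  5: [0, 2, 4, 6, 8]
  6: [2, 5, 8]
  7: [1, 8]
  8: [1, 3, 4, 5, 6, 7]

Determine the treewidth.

2

A width-2 tree decomposition is:
Bags: B1 = {1, 4, 8}  B2 = {4, 5, 8}  B3 = {5, 6, 8}  B4 = {1, 7, 8}  B5 = {2, 5, 6}  B6 = {0, 2, 5}  B7 = {1, 3, 8}
Tree: B1–B2, B2–B3, B1–B4, B3–B5, B5–B6, B4–B7
Each bag holds 3 vertices, so the decomposition has width 2, which upper-bounds the treewidth. Conversely, {0, 2, 5} is a clique of size 3, and the vertices of any clique must share a bag in every tree decomposition; so some bag has ≥ 3 vertices and tw(G) ≥ 2. Therefore the treewidth is 2.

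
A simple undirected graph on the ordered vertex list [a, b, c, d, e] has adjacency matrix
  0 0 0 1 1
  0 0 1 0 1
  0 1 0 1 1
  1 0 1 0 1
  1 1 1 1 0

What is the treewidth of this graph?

2

A width-2 tree decomposition is:
Bags: B1 = {b, c, e}  B2 = {c, d, e}  B3 = {a, d, e}
Tree: B1–B2, B2–B3
Each bag holds 3 vertices, so the decomposition has width 2, which upper-bounds the treewidth. Conversely, {c, d, e} is a clique of size 3, and the vertices of any clique must share a bag in every tree decomposition; so some bag has ≥ 3 vertices and tw(G) ≥ 2. Hence tw(G) = 2 exactly.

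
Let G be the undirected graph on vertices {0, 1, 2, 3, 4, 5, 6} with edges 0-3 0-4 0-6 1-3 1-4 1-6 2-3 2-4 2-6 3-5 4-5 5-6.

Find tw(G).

A width-3 tree decomposition is:
Bags: B1 = {3, 4, 5, 6}  B2 = {1, 3, 4, 6}  B3 = {2, 3, 4, 6}  B4 = {0, 3, 4, 6}
Tree: B1–B2, B2–B3, B3–B4
The largest bag has 4 vertices, giving width 3; this decomposition certifies tw(G) ≤ 3. For the lower bound: the 4 vertex sets {5,6}, {1,4}, {3}, {2} are disjoint, each induces a connected subgraph, and every pair is joined by at least one edge of G. Contracting each set to a single vertex therefore yields K_{4} as a minor, and since treewidth is minor-monotone, tw(G) ≥ tw(K_{4}) = 3. Hence tw(G) = 3 exactly.

3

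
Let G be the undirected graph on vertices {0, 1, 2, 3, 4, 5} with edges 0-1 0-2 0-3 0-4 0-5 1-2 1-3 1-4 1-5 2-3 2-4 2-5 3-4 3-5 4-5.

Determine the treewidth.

5

A width-5 tree decomposition is:
Bags: B1 = {0, 1, 2, 3, 4, 5}
Tree: (single bag)
With just one bag of size 6, the width is 6 − 1 = 5, so tw(G) ≤ 5. On the other hand G contains the 6-clique {0, 1, 2, 3, 4, 5}. A clique must lie in a single bag of any decomposition, so no decomposition can have width below 5. The upper and lower bounds meet at 5, so that is the treewidth.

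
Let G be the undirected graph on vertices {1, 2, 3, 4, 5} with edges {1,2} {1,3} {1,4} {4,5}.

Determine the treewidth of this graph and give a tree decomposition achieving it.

Every bag has size at most 2, so the width is 2 − 1 = 1 and tw(G) ≤ 1. Since G has at least one edge (e.g. 4–1), it is not an edgeless graph, so tw(G) ≥ 1. Hence tw(G) = 1 exactly.

Treewidth 1.
Bags: B1 = {1, 4}  B2 = {4, 5}  B3 = {1, 2}  B4 = {1, 3}
Tree: B1–B2, B1–B3, B3–B4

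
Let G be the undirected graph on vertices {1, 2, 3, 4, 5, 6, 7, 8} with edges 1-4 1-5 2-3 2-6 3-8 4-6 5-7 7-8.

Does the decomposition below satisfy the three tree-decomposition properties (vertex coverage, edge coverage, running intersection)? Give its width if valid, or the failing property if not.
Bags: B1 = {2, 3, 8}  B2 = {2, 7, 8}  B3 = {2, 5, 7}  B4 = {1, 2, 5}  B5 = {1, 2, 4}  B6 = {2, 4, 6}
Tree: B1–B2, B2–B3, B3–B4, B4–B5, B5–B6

Yes; width 2.

Every vertex of G appears in some bag (union = {1, 2, 3, 4, 5, 6, 7, 8}); every edge is covered by a bag; and for each vertex v the set of bags containing v is connected in the bag tree. The decomposition is therefore valid. The largest bag has 3 vertices, so the width is 2.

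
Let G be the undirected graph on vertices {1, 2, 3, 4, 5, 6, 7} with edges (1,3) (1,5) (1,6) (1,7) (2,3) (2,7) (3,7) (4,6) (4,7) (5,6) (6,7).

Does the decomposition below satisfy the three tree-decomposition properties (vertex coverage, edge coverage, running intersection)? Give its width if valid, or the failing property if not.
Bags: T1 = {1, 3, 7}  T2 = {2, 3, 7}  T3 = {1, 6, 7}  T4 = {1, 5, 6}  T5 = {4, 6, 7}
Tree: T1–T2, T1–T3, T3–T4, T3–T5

Yes; width 2.

Vertex coverage: the bags together contain {1, 2, 3, 4, 5, 6, 7}, the full vertex set. Edge coverage: each edge of G has both endpoints in at least one bag. Running intersection: for every vertex, the bags containing it form a connected subtree. All three properties hold, so this is a valid tree decomposition of width max|bag| − 1 = 2, and hence tw(G) ≤ 2.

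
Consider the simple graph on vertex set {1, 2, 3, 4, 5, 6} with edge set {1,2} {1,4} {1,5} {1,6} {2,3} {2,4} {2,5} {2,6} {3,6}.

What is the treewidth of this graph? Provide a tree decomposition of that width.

Treewidth 2.
One such decomposition:
Bags: B1 = {1, 2, 5}  B2 = {1, 2, 6}  B3 = {2, 3, 6}  B4 = {1, 2, 4}
Tree: B1–B2, B2–B3, B2–B4

Every bag has size at most 3, so the width is 3 − 1 = 2 and tw(G) ≤ 2. On the other hand G contains the 3-clique {1, 2, 4}. A clique must lie in a single bag of any decomposition, so no decomposition can have width below 2. Hence tw(G) = 2 exactly.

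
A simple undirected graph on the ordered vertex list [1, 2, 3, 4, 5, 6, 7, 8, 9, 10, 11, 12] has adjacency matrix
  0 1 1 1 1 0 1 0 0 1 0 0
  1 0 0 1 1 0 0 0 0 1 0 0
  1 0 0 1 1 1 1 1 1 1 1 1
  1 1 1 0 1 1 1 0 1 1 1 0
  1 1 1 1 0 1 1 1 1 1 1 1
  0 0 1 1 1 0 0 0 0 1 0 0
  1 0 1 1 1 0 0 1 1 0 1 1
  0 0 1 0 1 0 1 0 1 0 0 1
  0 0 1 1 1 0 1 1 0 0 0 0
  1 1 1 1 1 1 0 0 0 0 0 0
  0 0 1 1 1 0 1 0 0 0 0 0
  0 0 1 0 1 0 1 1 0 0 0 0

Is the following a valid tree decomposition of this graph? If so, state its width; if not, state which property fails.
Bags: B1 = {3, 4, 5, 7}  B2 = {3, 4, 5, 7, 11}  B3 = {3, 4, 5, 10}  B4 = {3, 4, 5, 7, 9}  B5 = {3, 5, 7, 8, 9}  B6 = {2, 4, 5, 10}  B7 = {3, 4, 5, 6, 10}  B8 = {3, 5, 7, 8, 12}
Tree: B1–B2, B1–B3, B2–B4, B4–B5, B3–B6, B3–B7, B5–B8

No — vertex 1 appears in no bag.

A tree decomposition must satisfy three properties: every vertex lies in some bag; for every edge, both endpoints lie together in some bag; and for every vertex, the bags containing it form a connected subtree. Here vertex 1 appears in no bag, so the decomposition is invalid.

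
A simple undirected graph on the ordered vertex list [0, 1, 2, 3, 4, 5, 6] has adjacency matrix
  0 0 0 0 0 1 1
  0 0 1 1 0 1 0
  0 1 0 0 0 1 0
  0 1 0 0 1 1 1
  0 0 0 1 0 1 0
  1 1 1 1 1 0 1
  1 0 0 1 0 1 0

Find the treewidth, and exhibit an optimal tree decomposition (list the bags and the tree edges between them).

The largest bag has 3 vertices, giving width 2; this decomposition certifies tw(G) ≤ 2. For the lower bound, the 3 vertices {0, 5, 6} are pairwise adjacent, and any tree decomposition puts a clique entirely inside one bag — forcing width ≥ 2. The upper and lower bounds meet at 2, so that is the treewidth.

Treewidth 2.
One optimal decomposition is:
Bags: B1 = {1, 3, 5}  B2 = {3, 4, 5}  B3 = {3, 5, 6}  B4 = {0, 5, 6}  B5 = {1, 2, 5}
Tree: B1–B2, B1–B3, B3–B4, B1–B5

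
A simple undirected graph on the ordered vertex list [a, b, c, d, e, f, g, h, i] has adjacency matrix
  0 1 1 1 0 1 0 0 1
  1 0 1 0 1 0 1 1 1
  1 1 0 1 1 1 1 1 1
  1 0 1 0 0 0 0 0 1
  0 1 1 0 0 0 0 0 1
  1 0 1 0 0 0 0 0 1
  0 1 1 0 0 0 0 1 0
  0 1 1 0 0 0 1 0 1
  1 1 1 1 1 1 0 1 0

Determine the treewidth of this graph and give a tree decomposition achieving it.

Treewidth 3.
One optimal decomposition is:
Bags: B1 = {a, c, f, i}  B2 = {a, b, c, i}  B3 = {b, c, h, i}  B4 = {b, c, e, i}  B5 = {a, c, d, i}  B6 = {b, c, g, h}
Tree: B1–B2, B2–B3, B3–B4, B2–B5, B3–B6

Each bag holds 4 vertices, so the decomposition has width 3, which upper-bounds the treewidth. For the lower bound, the 4 vertices {b, c, g, h} are pairwise adjacent, and any tree decomposition puts a clique entirely inside one bag — forcing width ≥ 3. The upper and lower bounds meet at 3, so that is the treewidth.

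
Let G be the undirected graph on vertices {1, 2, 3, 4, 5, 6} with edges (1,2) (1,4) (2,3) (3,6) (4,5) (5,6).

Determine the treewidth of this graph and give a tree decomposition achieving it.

Treewidth 2.
One optimal decomposition is:
Bags: B1 = {1, 2, 4}  B2 = {2, 3, 4}  B3 = {3, 4, 6}  B4 = {4, 5, 6}
Tree: B1–B2, B2–B3, B3–B4

Every bag has size at most 3, so the width is 3 − 1 = 2 and tw(G) ≤ 2. For the lower bound, G contains the cycle 4–1–2–3–6–5–4, so G is not a forest; only forests have treewidth ≤ 1, hence tw(G) ≥ 2. Hence tw(G) = 2 exactly.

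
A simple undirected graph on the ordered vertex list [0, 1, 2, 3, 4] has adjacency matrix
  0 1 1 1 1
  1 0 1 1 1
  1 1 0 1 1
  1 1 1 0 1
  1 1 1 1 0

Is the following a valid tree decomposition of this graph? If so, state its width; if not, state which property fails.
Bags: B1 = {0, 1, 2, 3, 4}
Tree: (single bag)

Yes; width 4.

Checking the three conditions: (i) the bags cover all of {0, 1, 2, 3, 4}; (ii) for each edge, some bag contains both endpoints; (iii) the bags containing any fixed vertex form a subtree. All hold, so the decomposition is valid with width 5 − 1 = 4.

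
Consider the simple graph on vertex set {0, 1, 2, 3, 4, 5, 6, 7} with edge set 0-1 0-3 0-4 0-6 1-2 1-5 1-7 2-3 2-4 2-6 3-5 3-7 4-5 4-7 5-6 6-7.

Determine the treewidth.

4

A width-4 tree decomposition is:
Bags: B1 = {1, 2, 3, 4, 6}  B2 = {0, 1, 3, 4, 6}  B3 = {1, 3, 4, 5, 6}  B4 = {1, 3, 4, 6, 7}
Tree: B1–B2, B2–B3, B3–B4
Each bag holds 5 vertices, so the decomposition has width 4, which upper-bounds the treewidth. For the lower bound: the 5 vertex sets {2,6}, {0,4}, {1,5}, {3}, {7} are disjoint, each induces a connected subgraph, and every pair is joined by at least one edge of G. Contracting each set to a single vertex therefore yields K_{5} as a minor, and since treewidth is minor-monotone, tw(G) ≥ tw(K_{5}) = 4. The upper and lower bounds meet at 4, so that is the treewidth.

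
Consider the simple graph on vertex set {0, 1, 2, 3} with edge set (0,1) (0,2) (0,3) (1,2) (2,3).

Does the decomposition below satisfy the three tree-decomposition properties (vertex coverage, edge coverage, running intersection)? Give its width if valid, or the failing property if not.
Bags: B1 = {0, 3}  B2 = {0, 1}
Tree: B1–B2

No — vertex 2 appears in no bag.

A tree decomposition must satisfy three properties: every vertex lies in some bag; for every edge, both endpoints lie together in some bag; and for every vertex, the bags containing it form a connected subtree. Here vertex 2 appears in no bag, so the decomposition is invalid.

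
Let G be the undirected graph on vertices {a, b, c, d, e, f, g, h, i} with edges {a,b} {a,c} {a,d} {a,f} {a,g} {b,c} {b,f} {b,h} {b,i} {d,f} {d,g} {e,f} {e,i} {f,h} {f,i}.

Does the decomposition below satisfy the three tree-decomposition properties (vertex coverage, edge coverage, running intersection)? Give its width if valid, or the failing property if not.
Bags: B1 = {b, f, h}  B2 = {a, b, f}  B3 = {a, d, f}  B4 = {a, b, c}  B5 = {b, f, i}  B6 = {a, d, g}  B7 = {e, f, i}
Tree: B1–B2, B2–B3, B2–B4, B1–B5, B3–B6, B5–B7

Every vertex of G appears in some bag (union = {a, b, c, d, e, f, g, h, i}); every edge is covered by a bag; and for each vertex v the set of bags containing v is connected in the bag tree. The decomposition is therefore valid. The largest bag has 3 vertices, so the width is 2.

Yes; width 2.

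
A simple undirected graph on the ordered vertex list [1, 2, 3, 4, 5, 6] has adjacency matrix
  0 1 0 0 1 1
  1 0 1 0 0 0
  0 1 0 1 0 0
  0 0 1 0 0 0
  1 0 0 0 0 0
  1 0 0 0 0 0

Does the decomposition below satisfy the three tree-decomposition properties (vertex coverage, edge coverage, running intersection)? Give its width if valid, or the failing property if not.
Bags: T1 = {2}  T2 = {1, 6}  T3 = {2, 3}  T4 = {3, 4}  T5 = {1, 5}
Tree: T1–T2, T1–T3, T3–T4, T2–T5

A tree decomposition must satisfy three properties: every vertex lies in some bag; for every edge, both endpoints lie together in some bag; and for every vertex, the bags containing it form a connected subtree. Here edge (1,2) lies in no bag, so the decomposition is invalid.

No — edge (1,2) lies in no bag.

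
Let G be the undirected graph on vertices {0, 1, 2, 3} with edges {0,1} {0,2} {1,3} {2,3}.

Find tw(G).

2

A width-2 tree decomposition is:
Bags: B1 = {0, 1, 2}  B2 = {1, 2, 3}
Tree: B1–B2
The largest bag has 3 vertices, giving width 2; this decomposition certifies tw(G) ≤ 2. The edges 2–0–1–3–2 form a cycle, so G is not a tree and its treewidth is at least 2. Hence tw(G) = 2 exactly.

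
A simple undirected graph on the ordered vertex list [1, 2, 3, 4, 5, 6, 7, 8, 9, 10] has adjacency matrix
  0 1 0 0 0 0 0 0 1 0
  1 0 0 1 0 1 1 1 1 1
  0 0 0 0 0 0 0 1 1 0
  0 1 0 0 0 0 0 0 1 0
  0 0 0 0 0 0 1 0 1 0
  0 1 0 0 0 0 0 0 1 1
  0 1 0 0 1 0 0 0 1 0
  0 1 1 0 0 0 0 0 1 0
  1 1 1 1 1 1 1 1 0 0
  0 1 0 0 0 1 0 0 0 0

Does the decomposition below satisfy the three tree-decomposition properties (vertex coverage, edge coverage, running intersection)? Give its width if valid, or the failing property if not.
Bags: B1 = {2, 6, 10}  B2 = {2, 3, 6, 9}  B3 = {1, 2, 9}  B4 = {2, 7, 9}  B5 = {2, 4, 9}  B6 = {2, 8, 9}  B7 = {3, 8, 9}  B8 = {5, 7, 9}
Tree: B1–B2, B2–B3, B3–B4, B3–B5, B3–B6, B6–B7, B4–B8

A tree decomposition must satisfy three properties: every vertex lies in some bag; for every edge, both endpoints lie together in some bag; and for every vertex, the bags containing it form a connected subtree. Here bags containing vertex 3 are not connected in the tree, so the decomposition is invalid.

No — bags containing vertex 3 are not connected in the tree.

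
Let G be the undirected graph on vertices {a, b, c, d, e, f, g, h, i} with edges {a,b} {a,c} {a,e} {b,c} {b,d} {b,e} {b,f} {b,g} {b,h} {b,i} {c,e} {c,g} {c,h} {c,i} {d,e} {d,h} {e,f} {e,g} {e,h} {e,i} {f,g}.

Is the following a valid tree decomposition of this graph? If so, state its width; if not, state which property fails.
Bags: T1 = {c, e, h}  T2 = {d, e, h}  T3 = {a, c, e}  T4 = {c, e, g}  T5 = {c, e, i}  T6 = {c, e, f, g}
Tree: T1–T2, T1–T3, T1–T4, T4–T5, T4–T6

A tree decomposition must satisfy three properties: every vertex lies in some bag; for every edge, both endpoints lie together in some bag; and for every vertex, the bags containing it form a connected subtree. Here vertex b appears in no bag, so the decomposition is invalid.

No — vertex b appears in no bag.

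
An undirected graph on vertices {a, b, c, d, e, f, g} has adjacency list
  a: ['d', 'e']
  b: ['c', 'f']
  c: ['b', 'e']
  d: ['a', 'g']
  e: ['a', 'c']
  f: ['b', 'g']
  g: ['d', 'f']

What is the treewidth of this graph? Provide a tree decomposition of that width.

Treewidth 2.
One such decomposition:
Bags: B1 = {b, f, g}  B2 = {b, d, g}  B3 = {a, b, d}  B4 = {a, b, e}  B5 = {b, c, e}
Tree: B1–B2, B2–B3, B3–B4, B4–B5

The largest bag has 3 vertices, giving width 2; this decomposition certifies tw(G) ≤ 2. Since b–f–g–d–a–e–c–b is a cycle in G, G is not acyclic. Forests are exactly the graphs of treewidth ≤ 1, so tw(G) ≥ 2. The upper and lower bounds meet at 2, so that is the treewidth.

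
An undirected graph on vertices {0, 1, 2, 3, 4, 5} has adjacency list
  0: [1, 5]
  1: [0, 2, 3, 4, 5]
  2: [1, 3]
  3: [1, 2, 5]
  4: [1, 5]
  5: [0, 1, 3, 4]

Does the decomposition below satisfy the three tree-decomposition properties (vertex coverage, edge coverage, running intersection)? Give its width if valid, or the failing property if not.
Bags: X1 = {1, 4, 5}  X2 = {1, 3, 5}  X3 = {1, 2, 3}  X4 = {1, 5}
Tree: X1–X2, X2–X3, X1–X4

A tree decomposition must satisfy three properties: every vertex lies in some bag; for every edge, both endpoints lie together in some bag; and for every vertex, the bags containing it form a connected subtree. Here vertex 0 appears in no bag, so the decomposition is invalid.

No — vertex 0 appears in no bag.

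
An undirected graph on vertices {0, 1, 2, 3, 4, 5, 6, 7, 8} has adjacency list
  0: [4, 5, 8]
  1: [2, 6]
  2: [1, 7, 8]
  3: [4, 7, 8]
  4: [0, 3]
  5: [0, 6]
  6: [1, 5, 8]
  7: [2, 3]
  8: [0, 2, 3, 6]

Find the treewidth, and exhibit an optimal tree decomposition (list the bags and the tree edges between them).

Treewidth 3.
One such decomposition:
Bags: B1 = {1, 2, 3, 7}  B2 = {1, 2, 3, 8}  B3 = {1, 3, 6, 8}  B4 = {3, 4, 6, 8}  B5 = {0, 4, 6, 8}  B6 = {0, 4, 5, 6}
Tree: B1–B2, B2–B3, B3–B4, B4–B5, B5–B6

Every bag has size at most 4, so the width is 4 − 1 = 3 and tw(G) ≤ 3. For the lower bound: the 4 vertex sets {1,2,7}, {3}, {8}, {0,4,5,6} are disjoint, each induces a connected subgraph, and every pair is joined by at least one edge of G. Contracting each set to a single vertex therefore yields K_{4} as a minor, and since treewidth is minor-monotone, tw(G) ≥ tw(K_{4}) = 3. Hence tw(G) = 3 exactly.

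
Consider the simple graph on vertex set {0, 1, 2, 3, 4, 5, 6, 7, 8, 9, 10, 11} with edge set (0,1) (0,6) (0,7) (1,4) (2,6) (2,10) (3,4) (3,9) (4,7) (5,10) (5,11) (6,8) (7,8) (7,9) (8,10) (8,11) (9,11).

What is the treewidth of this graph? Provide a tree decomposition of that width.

Every bag has size at most 4, so the width is 4 − 1 = 3 and tw(G) ≤ 3. For the lower bound: the 4 vertex sets {2,5,10}, {6}, {8}, {0,7,9,11} are disjoint, each induces a connected subgraph, and every pair is joined by at least one edge of G. Contracting each set to a single vertex therefore yields K_{4} as a minor, and since treewidth is minor-monotone, tw(G) ≥ tw(K_{4}) = 3. The upper and lower bounds meet at 3, so that is the treewidth.

Treewidth 3.
Bags: B1 = {2, 5, 6, 10}  B2 = {5, 6, 8, 10}  B3 = {5, 6, 8, 11}  B4 = {0, 6, 8, 11}  B5 = {0, 7, 8, 11}  B6 = {0, 7, 9, 11}  B7 = {0, 1, 7, 9}  B8 = {1, 4, 7, 9}  B9 = {1, 3, 4, 9}
Tree: B1–B2, B2–B3, B3–B4, B4–B5, B5–B6, B6–B7, B7–B8, B8–B9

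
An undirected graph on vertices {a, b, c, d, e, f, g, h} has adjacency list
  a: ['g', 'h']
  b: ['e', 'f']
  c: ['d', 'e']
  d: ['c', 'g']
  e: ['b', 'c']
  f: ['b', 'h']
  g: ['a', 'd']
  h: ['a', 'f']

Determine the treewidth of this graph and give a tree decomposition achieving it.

The largest bag has 3 vertices, giving width 2; this decomposition certifies tw(G) ≤ 2. Since h–a–g–d–c–e–b–f–h is a cycle in G, G is not acyclic. Forests are exactly the graphs of treewidth ≤ 1, so tw(G) ≥ 2. Therefore the treewidth is 2.

Treewidth 2.
One such decomposition:
Bags: B1 = {a, g, h}  B2 = {d, g, h}  B3 = {c, d, h}  B4 = {c, e, h}  B5 = {b, e, h}  B6 = {b, f, h}
Tree: B1–B2, B2–B3, B3–B4, B4–B5, B5–B6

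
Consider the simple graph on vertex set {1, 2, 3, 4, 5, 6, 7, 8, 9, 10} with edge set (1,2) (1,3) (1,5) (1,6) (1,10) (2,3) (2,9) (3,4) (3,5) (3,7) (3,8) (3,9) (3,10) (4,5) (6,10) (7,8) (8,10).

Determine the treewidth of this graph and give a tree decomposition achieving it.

Treewidth 2.
One such decomposition:
Bags: B1 = {1, 3, 10}  B2 = {1, 3, 5}  B3 = {3, 8, 10}  B4 = {3, 4, 5}  B5 = {1, 6, 10}  B6 = {1, 2, 3}  B7 = {3, 7, 8}  B8 = {2, 3, 9}
Tree: B1–B2, B1–B3, B2–B4, B1–B5, B1–B6, B3–B7, B6–B8

Each bag holds 3 vertices, so the decomposition has width 2, which upper-bounds the treewidth. Conversely, {1, 2, 3} is a clique of size 3, and the vertices of any clique must share a bag in every tree decomposition; so some bag has ≥ 3 vertices and tw(G) ≥ 2. Therefore the treewidth is 2.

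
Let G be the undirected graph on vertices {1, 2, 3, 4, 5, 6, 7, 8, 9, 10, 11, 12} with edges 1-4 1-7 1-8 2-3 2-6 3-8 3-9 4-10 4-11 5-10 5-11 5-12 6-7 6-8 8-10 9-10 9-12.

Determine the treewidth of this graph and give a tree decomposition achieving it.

Treewidth 3.
One optimal decomposition is:
Bags: B1 = {2, 3, 6, 7}  B2 = {3, 6, 7, 8}  B3 = {1, 3, 7, 8}  B4 = {1, 3, 8, 9}  B5 = {1, 8, 9, 10}  B6 = {1, 4, 9, 10}  B7 = {4, 9, 10, 12}  B8 = {4, 5, 10, 12}  B9 = {4, 5, 11, 12}
Tree: B1–B2, B2–B3, B3–B4, B4–B5, B5–B6, B6–B7, B7–B8, B8–B9

The largest bag has 4 vertices, giving width 3; this decomposition certifies tw(G) ≤ 3. For the lower bound: the 4 vertex sets {2,6,7}, {3}, {8}, {1,4,9,10} are disjoint, each induces a connected subgraph, and every pair is joined by at least one edge of G. Contracting each set to a single vertex therefore yields K_{4} as a minor, and since treewidth is minor-monotone, tw(G) ≥ tw(K_{4}) = 3. Combining the bounds, tw(G) = 3.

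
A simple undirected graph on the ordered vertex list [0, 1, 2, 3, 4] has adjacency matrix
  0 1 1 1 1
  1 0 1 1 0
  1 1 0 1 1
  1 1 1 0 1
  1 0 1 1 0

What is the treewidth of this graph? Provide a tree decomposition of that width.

Every bag has size at most 4, so the width is 4 − 1 = 3 and tw(G) ≤ 3. On the other hand G contains the 4-clique {0, 1, 2, 3}. A clique must lie in a single bag of any decomposition, so no decomposition can have width below 3. Combining the bounds, tw(G) = 3.

Treewidth 3.
One optimal decomposition is:
Bags: B1 = {0, 1, 2, 3}  B2 = {0, 2, 3, 4}
Tree: B1–B2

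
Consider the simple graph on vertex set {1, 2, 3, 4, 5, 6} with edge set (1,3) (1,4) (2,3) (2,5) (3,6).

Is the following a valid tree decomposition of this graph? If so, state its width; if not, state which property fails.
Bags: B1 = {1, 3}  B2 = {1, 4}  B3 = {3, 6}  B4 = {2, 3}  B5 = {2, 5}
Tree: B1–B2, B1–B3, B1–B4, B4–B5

Yes; width 1.

Checking the three conditions: (i) the bags cover all of {1, 2, 3, 4, 5, 6}; (ii) for each edge, some bag contains both endpoints; (iii) the bags containing any fixed vertex form a subtree. All hold, so the decomposition is valid with width 2 − 1 = 1.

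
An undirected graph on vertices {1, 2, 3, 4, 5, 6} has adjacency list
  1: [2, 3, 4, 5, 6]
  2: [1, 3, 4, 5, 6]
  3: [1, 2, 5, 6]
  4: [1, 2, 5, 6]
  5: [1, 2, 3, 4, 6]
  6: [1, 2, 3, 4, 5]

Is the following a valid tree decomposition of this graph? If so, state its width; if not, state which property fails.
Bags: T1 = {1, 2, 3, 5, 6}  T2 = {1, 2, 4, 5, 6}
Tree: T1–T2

Checking the three conditions: (i) the bags cover all of {1, 2, 3, 4, 5, 6}; (ii) for each edge, some bag contains both endpoints; (iii) the bags containing any fixed vertex form a subtree. All hold, so the decomposition is valid with width 5 − 1 = 4.

Yes; width 4.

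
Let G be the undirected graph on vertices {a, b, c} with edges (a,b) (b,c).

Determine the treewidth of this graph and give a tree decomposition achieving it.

Every bag has size at most 2, so the width is 2 − 1 = 1 and tw(G) ≤ 1. Any graph with an edge has treewidth ≥ 1, and G has the edge b–c. Hence tw(G) = 1 exactly.

Treewidth 1.
Bags: B1 = {b, c}  B2 = {a, b}
Tree: B1–B2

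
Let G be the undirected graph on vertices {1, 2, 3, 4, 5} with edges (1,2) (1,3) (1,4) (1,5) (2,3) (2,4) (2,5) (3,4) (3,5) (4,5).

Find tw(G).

A width-4 tree decomposition is:
Bags: B1 = {1, 2, 3, 4, 5}
Tree: (single bag)
With just one bag of size 5, the width is 5 − 1 = 4, so tw(G) ≤ 4. For the lower bound, the 5 vertices {1, 2, 3, 4, 5} are pairwise adjacent, and any tree decomposition puts a clique entirely inside one bag — forcing width ≥ 4. Combining the bounds, tw(G) = 4.

4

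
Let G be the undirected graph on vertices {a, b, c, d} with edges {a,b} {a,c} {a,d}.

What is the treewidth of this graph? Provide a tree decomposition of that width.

Every bag has size at most 2, so the width is 2 − 1 = 1 and tw(G) ≤ 1. Any graph with an edge has treewidth ≥ 1, and G has the edge a–c. Hence tw(G) = 1 exactly.

Treewidth 1.
One optimal decomposition is:
Bags: B1 = {a, c}  B2 = {a, b}  B3 = {a, d}
Tree: B1–B2, B2–B3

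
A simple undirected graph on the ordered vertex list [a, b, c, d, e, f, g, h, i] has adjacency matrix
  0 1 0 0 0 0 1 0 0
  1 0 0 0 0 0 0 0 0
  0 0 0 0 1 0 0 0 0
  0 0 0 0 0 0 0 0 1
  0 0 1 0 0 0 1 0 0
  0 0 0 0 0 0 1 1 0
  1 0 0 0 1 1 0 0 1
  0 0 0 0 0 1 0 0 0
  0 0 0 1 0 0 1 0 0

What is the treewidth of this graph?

1

A width-1 tree decomposition is:
Bags: B1 = {g, i}  B2 = {f, g}  B3 = {e, g}  B4 = {a, g}  B5 = {a, b}  B6 = {f, h}  B7 = {d, i}  B8 = {c, e}
Tree: B1–B2, B2–B3, B1–B4, B4–B5, B2–B6, B1–B7, B3–B8
Each bag holds 2 vertices, so the decomposition has width 1, which upper-bounds the treewidth. G has an edge, so its treewidth is at least 1. Hence tw(G) = 1 exactly.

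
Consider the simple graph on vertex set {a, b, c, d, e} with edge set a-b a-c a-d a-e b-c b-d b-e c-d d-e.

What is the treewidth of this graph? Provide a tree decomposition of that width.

Treewidth 3.
One such decomposition:
Bags: B1 = {a, b, c, d}  B2 = {a, b, d, e}
Tree: B1–B2

Every bag has size at most 4, so the width is 4 − 1 = 3 and tw(G) ≤ 3. For the lower bound, the 4 vertices {a, b, d, e} are pairwise adjacent, and any tree decomposition puts a clique entirely inside one bag — forcing width ≥ 3. The upper and lower bounds meet at 3, so that is the treewidth.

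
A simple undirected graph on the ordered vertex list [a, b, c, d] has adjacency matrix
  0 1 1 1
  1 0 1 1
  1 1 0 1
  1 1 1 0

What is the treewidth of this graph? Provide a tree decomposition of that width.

A single bag containing all 4 vertices is trivially a valid decomposition of width 3. For the lower bound, the 4 vertices {a, b, c, d} are pairwise adjacent, and any tree decomposition puts a clique entirely inside one bag — forcing width ≥ 3. The upper and lower bounds meet at 3, so that is the treewidth.

Treewidth 3.
One such decomposition:
Bags: B1 = {a, b, c, d}
Tree: (single bag)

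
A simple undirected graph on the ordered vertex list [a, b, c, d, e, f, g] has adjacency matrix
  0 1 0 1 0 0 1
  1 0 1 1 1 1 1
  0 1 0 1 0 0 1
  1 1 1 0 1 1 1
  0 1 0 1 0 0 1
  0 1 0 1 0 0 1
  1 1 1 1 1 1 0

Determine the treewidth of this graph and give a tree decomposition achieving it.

Each bag holds 4 vertices, so the decomposition has width 3, which upper-bounds the treewidth. On the other hand G contains the 4-clique {b, d, e, g}. A clique must lie in a single bag of any decomposition, so no decomposition can have width below 3. Combining the bounds, tw(G) = 3.

Treewidth 3.
Bags: B1 = {a, b, d, g}  B2 = {b, d, f, g}  B3 = {b, d, e, g}  B4 = {b, c, d, g}
Tree: B1–B2, B2–B3, B3–B4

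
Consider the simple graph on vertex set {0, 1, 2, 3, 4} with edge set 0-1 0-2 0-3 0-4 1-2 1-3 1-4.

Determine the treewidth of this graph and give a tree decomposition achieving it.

Every bag has size at most 3, so the width is 3 − 1 = 2 and tw(G) ≤ 2. On the other hand G contains the 3-clique {0, 1, 2}. A clique must lie in a single bag of any decomposition, so no decomposition can have width below 2. Therefore the treewidth is 2.

Treewidth 2.
One optimal decomposition is:
Bags: B1 = {0, 1, 4}  B2 = {0, 1, 3}  B3 = {0, 1, 2}
Tree: B1–B2, B1–B3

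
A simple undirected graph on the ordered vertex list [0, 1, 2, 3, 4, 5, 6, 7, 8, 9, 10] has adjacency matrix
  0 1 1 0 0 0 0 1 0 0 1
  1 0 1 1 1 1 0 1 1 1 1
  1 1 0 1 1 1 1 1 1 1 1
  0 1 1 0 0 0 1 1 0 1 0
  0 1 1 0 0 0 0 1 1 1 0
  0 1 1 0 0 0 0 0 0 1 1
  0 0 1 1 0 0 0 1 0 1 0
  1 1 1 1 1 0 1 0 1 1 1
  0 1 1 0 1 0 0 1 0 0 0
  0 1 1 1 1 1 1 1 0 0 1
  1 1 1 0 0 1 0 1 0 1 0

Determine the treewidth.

4

A width-4 tree decomposition is:
Bags: B1 = {1, 2, 4, 7, 9}  B2 = {1, 2, 3, 7, 9}  B3 = {1, 2, 7, 9, 10}  B4 = {1, 2, 5, 9, 10}  B5 = {0, 1, 2, 7, 10}  B6 = {1, 2, 4, 7, 8}  B7 = {2, 3, 6, 7, 9}
Tree: B1–B2, B2–B3, B3–B4, B3–B5, B1–B6, B2–B7
The largest bag has 5 vertices, giving width 4; this decomposition certifies tw(G) ≤ 4. On the other hand G contains the 5-clique {1, 2, 5, 9, 10}. A clique must lie in a single bag of any decomposition, so no decomposition can have width below 4. The upper and lower bounds meet at 4, so that is the treewidth.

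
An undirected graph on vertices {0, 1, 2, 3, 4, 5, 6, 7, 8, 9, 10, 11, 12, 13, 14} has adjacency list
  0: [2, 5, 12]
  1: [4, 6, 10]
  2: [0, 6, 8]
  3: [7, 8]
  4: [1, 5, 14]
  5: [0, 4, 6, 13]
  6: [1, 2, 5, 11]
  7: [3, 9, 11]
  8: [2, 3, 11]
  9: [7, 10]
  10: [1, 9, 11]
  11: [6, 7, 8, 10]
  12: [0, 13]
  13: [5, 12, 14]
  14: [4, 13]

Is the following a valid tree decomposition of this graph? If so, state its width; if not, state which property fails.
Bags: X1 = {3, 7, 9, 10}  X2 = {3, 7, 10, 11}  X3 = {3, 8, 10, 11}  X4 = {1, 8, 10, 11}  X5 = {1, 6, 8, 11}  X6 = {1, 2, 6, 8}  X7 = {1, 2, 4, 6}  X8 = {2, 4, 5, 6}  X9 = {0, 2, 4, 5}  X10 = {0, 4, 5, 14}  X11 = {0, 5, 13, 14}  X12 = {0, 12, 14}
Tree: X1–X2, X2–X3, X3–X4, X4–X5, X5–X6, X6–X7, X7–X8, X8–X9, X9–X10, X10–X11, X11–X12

No — edge (13,12) lies in no bag.

A tree decomposition must satisfy three properties: every vertex lies in some bag; for every edge, both endpoints lie together in some bag; and for every vertex, the bags containing it form a connected subtree. Here edge (13,12) lies in no bag, so the decomposition is invalid.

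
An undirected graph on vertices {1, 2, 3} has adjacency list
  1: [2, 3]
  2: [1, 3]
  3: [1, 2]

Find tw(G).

A width-2 tree decomposition is:
Bags: B1 = {1, 2, 3}
Tree: (single bag)
With just one bag of size 3, the width is 3 − 1 = 2, so tw(G) ≤ 2. Conversely, {1, 2, 3} is a clique of size 3, and the vertices of any clique must share a bag in every tree decomposition; so some bag has ≥ 3 vertices and tw(G) ≥ 2. The upper and lower bounds meet at 2, so that is the treewidth.

2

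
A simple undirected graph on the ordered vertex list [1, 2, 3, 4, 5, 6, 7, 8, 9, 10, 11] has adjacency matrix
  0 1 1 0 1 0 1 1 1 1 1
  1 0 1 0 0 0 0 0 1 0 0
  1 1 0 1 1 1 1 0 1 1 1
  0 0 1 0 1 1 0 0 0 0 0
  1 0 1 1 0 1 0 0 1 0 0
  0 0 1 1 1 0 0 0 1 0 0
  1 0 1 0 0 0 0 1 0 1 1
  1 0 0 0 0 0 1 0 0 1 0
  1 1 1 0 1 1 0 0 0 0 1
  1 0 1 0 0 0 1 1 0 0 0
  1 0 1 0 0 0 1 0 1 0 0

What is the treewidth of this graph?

A width-3 tree decomposition is:
Bags: B1 = {1, 3, 9, 11}  B2 = {1, 2, 3, 9}  B3 = {1, 3, 5, 9}  B4 = {1, 3, 7, 11}  B5 = {3, 5, 6, 9}  B6 = {1, 3, 7, 10}  B7 = {3, 4, 5, 6}  B8 = {1, 7, 8, 10}
Tree: B1–B2, B1–B3, B1–B4, B3–B5, B4–B6, B5–B7, B6–B8
Every bag has size at most 4, so the width is 4 − 1 = 3 and tw(G) ≤ 3. Conversely, {1, 7, 8, 10} is a clique of size 4, and the vertices of any clique must share a bag in every tree decomposition; so some bag has ≥ 4 vertices and tw(G) ≥ 3. Hence tw(G) = 3 exactly.

3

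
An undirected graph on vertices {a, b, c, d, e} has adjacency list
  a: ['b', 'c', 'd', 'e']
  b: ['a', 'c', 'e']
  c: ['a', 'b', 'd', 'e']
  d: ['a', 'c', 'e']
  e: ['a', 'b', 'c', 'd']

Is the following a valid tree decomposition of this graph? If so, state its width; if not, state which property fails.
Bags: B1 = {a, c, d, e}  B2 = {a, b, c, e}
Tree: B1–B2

Checking the three conditions: (i) the bags cover all of {a, b, c, d, e}; (ii) for each edge, some bag contains both endpoints; (iii) the bags containing any fixed vertex form a subtree. All hold, so the decomposition is valid with width 4 − 1 = 3.

Yes; width 3.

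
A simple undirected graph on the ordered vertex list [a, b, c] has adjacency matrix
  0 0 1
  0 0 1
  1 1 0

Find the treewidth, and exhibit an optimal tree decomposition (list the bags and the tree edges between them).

Treewidth 1.
One such decomposition:
Bags: B1 = {a, c}  B2 = {b, c}
Tree: B1–B2

Every bag has size at most 2, so the width is 2 − 1 = 1 and tw(G) ≤ 1. Since G has at least one edge (e.g. c–a), it is not an edgeless graph, so tw(G) ≥ 1. Combining the bounds, tw(G) = 1.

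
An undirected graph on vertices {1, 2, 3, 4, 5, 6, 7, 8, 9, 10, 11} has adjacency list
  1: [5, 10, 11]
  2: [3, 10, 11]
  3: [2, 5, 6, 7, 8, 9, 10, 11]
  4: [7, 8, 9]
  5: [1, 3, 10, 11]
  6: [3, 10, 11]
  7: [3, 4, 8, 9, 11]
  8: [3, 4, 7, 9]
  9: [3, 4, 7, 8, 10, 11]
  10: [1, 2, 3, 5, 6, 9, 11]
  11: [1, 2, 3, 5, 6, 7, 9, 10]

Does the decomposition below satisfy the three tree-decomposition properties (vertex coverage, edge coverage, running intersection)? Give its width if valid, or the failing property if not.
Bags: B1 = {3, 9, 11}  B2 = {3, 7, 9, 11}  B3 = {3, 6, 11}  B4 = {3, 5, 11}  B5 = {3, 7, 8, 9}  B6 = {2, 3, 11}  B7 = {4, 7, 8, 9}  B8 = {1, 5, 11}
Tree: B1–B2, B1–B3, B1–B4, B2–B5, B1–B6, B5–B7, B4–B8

No — vertex 10 appears in no bag.

A tree decomposition must satisfy three properties: every vertex lies in some bag; for every edge, both endpoints lie together in some bag; and for every vertex, the bags containing it form a connected subtree. Here vertex 10 appears in no bag, so the decomposition is invalid.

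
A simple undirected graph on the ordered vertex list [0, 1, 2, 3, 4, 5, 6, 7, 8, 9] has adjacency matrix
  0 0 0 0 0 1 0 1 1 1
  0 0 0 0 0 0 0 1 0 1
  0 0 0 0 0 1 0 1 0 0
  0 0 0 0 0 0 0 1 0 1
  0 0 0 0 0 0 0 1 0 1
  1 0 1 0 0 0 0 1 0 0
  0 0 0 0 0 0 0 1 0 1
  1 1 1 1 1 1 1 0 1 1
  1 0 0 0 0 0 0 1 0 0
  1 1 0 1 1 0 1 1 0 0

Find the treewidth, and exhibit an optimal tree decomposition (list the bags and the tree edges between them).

Every bag has size at most 3, so the width is 3 − 1 = 2 and tw(G) ≤ 2. For the lower bound, the 3 vertices {0, 7, 8} are pairwise adjacent, and any tree decomposition puts a clique entirely inside one bag — forcing width ≥ 2. The upper and lower bounds meet at 2, so that is the treewidth.

Treewidth 2.
One optimal decomposition is:
Bags: B1 = {0, 5, 7}  B2 = {0, 7, 9}  B3 = {4, 7, 9}  B4 = {0, 7, 8}  B5 = {6, 7, 9}  B6 = {1, 7, 9}  B7 = {3, 7, 9}  B8 = {2, 5, 7}
Tree: B1–B2, B2–B3, B2–B4, B2–B5, B5–B6, B6–B7, B1–B8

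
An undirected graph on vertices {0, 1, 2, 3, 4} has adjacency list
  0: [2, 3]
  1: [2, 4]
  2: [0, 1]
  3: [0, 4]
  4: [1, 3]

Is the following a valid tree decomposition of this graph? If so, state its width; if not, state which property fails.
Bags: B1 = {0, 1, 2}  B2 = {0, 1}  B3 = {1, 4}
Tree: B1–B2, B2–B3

No — vertex 3 appears in no bag.

A tree decomposition must satisfy three properties: every vertex lies in some bag; for every edge, both endpoints lie together in some bag; and for every vertex, the bags containing it form a connected subtree. Here vertex 3 appears in no bag, so the decomposition is invalid.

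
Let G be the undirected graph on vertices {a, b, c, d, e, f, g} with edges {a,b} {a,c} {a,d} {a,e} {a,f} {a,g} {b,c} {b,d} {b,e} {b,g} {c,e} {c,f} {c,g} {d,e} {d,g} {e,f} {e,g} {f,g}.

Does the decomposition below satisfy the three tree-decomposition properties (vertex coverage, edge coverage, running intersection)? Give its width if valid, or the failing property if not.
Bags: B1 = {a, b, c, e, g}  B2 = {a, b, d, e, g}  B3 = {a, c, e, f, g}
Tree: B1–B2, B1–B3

Yes; width 4.

Checking the three conditions: (i) the bags cover all of {a, b, c, d, e, f, g}; (ii) for each edge, some bag contains both endpoints; (iii) the bags containing any fixed vertex form a subtree. All hold, so the decomposition is valid with width 5 − 1 = 4.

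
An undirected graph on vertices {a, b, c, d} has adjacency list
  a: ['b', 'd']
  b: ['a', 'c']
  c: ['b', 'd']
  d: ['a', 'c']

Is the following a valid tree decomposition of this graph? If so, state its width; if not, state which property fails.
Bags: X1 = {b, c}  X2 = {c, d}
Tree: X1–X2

No — vertex a appears in no bag.

A tree decomposition must satisfy three properties: every vertex lies in some bag; for every edge, both endpoints lie together in some bag; and for every vertex, the bags containing it form a connected subtree. Here vertex a appears in no bag, so the decomposition is invalid.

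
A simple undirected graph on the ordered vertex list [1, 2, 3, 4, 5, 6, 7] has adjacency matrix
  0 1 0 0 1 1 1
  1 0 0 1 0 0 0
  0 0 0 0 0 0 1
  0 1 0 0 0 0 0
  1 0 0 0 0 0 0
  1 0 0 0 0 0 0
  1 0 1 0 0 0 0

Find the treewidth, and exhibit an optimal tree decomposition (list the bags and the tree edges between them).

Treewidth 1.
One such decomposition:
Bags: B1 = {1, 2}  B2 = {1, 5}  B3 = {1, 7}  B4 = {3, 7}  B5 = {2, 4}  B6 = {1, 6}
Tree: B1–B2, B2–B3, B3–B4, B1–B5, B3–B6

Each bag holds 2 vertices, so the decomposition has width 1, which upper-bounds the treewidth. Since G has at least one edge (e.g. 2–1), it is not an edgeless graph, so tw(G) ≥ 1. Combining the bounds, tw(G) = 1.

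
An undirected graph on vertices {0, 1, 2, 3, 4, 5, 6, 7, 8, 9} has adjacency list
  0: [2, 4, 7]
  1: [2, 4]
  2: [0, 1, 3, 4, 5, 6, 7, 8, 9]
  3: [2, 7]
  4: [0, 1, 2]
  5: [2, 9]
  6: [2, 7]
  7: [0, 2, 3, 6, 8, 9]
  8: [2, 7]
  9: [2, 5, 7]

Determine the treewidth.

A width-2 tree decomposition is:
Bags: B1 = {2, 7, 9}  B2 = {2, 3, 7}  B3 = {2, 7, 8}  B4 = {0, 2, 7}  B5 = {2, 5, 9}  B6 = {2, 6, 7}  B7 = {0, 2, 4}  B8 = {1, 2, 4}
Tree: B1–B2, B2–B3, B2–B4, B1–B5, B3–B6, B4–B7, B7–B8
Every bag has size at most 3, so the width is 3 − 1 = 2 and tw(G) ≤ 2. Conversely, {1, 2, 4} is a clique of size 3, and the vertices of any clique must share a bag in every tree decomposition; so some bag has ≥ 3 vertices and tw(G) ≥ 2. Combining the bounds, tw(G) = 2.

2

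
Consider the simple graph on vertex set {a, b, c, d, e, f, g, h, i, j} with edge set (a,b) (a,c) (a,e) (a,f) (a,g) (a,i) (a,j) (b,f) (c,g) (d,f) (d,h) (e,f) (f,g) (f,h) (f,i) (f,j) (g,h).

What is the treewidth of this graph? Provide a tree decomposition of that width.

Treewidth 2.
Bags: B1 = {a, f, g}  B2 = {a, c, g}  B3 = {f, g, h}  B4 = {a, f, j}  B5 = {d, f, h}  B6 = {a, e, f}  B7 = {a, b, f}  B8 = {a, f, i}
Tree: B1–B2, B1–B3, B1–B4, B3–B5, B4–B6, B4–B7, B4–B8

Every bag has size at most 3, so the width is 3 − 1 = 2 and tw(G) ≤ 2. For the lower bound, the 3 vertices {a, c, g} are pairwise adjacent, and any tree decomposition puts a clique entirely inside one bag — forcing width ≥ 2. Hence tw(G) = 2 exactly.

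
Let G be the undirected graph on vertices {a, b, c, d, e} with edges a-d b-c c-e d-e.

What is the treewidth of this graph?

A width-1 tree decomposition is:
Bags: B1 = {b, c}  B2 = {c, e}  B3 = {d, e}  B4 = {a, d}
Tree: B1–B2, B2–B3, B3–B4
Each bag holds 2 vertices, so the decomposition has width 1, which upper-bounds the treewidth. Since G has at least one edge (e.g. b–c), it is not an edgeless graph, so tw(G) ≥ 1. Hence tw(G) = 1 exactly.

1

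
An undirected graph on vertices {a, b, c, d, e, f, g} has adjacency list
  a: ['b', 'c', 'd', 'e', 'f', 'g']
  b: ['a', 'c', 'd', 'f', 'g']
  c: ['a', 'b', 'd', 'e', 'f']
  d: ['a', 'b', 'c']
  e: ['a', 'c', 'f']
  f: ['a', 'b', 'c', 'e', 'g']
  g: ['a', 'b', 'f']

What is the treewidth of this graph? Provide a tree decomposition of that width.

Treewidth 3.
One optimal decomposition is:
Bags: B1 = {a, b, f, g}  B2 = {a, b, c, f}  B3 = {a, b, c, d}  B4 = {a, c, e, f}
Tree: B1–B2, B2–B3, B2–B4

The largest bag has 4 vertices, giving width 3; this decomposition certifies tw(G) ≤ 3. Conversely, {a, b, c, d} is a clique of size 4, and the vertices of any clique must share a bag in every tree decomposition; so some bag has ≥ 4 vertices and tw(G) ≥ 3. Hence tw(G) = 3 exactly.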